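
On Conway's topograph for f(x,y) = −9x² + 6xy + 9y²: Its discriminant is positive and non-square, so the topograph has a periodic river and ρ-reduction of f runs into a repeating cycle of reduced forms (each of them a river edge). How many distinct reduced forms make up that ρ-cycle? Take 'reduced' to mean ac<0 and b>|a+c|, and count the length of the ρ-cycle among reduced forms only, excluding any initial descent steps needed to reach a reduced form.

D = 360, ⌊√D⌋ = 18
river: ρ → (9,12,-6)
river: ρ → (-6,12,9)
river: ρ → (9,6,-9)
river: ρ → (-9,12,6)
river: ρ → (6,12,-9)
river: ρ → (-9,6,9)
ρ-cycle length = 6 (tail of 0 descent steps not counted)

6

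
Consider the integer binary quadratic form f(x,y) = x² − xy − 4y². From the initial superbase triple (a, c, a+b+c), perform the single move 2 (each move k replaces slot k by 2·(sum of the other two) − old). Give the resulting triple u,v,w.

start (1,-4,-4) = (f(1,0),f(0,1),f(1,1))
replace slot 2: 2·(1+(-4)) − (-4) = -2 → (1,-2,-4)

1,-2,-4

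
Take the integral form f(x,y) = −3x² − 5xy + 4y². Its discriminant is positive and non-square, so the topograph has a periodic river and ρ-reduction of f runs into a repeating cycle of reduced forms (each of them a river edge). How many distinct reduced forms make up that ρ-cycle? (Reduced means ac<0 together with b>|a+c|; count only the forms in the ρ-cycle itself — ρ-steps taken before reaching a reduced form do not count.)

D = 73, ⌊√D⌋ = 8
descent: ρ → (4,5,-3)  [lands on river]
river: ρ → (-3,7,2)
river: ρ → (2,5,-6)
river: ρ → (-6,7,1)
river: ρ → (1,7,-6)
river: ρ → (-6,5,2)
river: ρ → (2,7,-3)
river: ρ → (-3,5,4)
river: ρ → (4,3,-4)
river: ρ → (-4,5,3)
river: ρ → (3,7,-2)
river: ρ → (-2,5,6)
river: ρ → (6,7,-1)
river: ρ → (-1,7,6)
river: ρ → (6,5,-2)
river: ρ → (-2,7,3)
river: ρ → (3,5,-4)
river: ρ → (-4,3,4)
ρ-cycle length = 18 (tail of 1 descent step not counted)

18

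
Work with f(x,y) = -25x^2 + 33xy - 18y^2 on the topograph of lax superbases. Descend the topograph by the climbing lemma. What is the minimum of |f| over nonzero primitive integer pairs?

translate: b→17 (≡-33 mod 50), so (25,-33,18)→(25,17,10)
flip: (25,17,10)→(10,-17,25)
translate: b→3 (≡-17 mod 20), so (10,-17,25)→(10,3,18)
reduced (well bottom): (10,3,18) with a≤c, −a<b≤a
well minimum |f| = |-10| = 10 (negative-definite)

10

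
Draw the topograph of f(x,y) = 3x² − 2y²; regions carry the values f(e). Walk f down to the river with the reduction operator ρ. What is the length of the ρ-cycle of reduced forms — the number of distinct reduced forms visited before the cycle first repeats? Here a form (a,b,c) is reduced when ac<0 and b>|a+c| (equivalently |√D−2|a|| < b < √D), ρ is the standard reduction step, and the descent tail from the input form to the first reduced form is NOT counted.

D = 24, ⌊√D⌋ = 4
descent: ρ → (-2,4,1)  [lands on river]
river: ρ → (1,4,-2)
ρ-cycle length = 2 (tail of 1 descent step not counted)

2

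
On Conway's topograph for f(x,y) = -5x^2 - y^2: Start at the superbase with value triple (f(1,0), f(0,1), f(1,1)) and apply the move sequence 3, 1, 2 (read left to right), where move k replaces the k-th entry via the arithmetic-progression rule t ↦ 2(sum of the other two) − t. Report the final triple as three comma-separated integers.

start (-5,-1,-6) = (f(1,0),f(0,1),f(1,1))
replace slot 3: 2·((-5)+(-1)) − (-6) = -6 → (-5,-1,-6)
replace slot 1: 2·((-1)+(-6)) − (-5) = -9 → (-9,-1,-6)
replace slot 2: 2·((-9)+(-6)) − (-1) = -29 → (-9,-29,-6)

-9,-29,-6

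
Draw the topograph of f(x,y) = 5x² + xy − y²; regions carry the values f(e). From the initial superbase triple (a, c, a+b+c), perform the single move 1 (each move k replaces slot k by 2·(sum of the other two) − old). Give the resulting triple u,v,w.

start (5,-1,5) = (f(1,0),f(0,1),f(1,1))
replace slot 1: 2·((-1)+5) − 5 = 3 → (3,-1,5)

3,-1,5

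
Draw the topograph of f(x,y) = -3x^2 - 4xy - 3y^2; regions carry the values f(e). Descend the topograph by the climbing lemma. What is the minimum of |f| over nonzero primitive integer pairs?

translate: b→-2 (≡4 mod 6), so (3,4,3)→(3,-2,2)
flip: (3,-2,2)→(2,2,3)
reduced (well bottom): (2,2,3) with a≤c, −a<b≤a
well minimum |f| = |-2| = 2 (negative-definite)

2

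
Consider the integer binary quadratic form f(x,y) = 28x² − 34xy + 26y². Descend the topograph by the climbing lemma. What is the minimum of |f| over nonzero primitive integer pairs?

translate: b→22 (≡-34 mod 56), so (28,-34,26)→(28,22,20)
flip: (28,22,20)→(20,-22,28)
translate: b→18 (≡-22 mod 40), so (20,-22,28)→(20,18,26)
reduced (well bottom): (20,18,26) with a≤c, −a<b≤a
well minimum = a = 20

20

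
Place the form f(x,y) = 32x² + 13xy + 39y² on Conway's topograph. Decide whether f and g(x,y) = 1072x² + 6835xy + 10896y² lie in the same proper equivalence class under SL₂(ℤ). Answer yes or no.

D₁ = -4823, D₂ = -4823
f: reduced (well bottom): (32,13,39) with a≤c, −a<b≤a
g: translate: b→403 (≡6835 mod 2144), so (1072,6835,10896)→(1072,403,39)
g: flip: (1072,403,39)→(39,-403,1072)
g: translate: b→-13 (≡-403 mod 78), so (39,-403,1072)→(39,-13,32)
g: flip: (39,-13,32)→(32,13,39)
g: reduced (well bottom): (32,13,39) with a≤c, −a<b≤a
reduced forms (32, 13, 39) vs (32, 13, 39) ⇒ equivalent

yes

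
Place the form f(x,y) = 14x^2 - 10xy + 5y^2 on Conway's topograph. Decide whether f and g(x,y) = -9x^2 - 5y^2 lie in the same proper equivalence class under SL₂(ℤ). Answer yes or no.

D₁ = -180, D₂ = -180
f: flip: (14,-10,5)→(5,10,14)
f: translate: b→0 (≡10 mod 10), so (5,10,14)→(5,0,9)
f: reduced (well bottom): (5,0,9) with a≤c, −a<b≤a
g is negative-definite; reduce −g:
−g: flip: (9,0,5)→(5,0,9)
−g: reduced (well bottom): (5,0,9) with a≤c, −a<b≤a
flip sign back: reduced form of g is (-5,0,-9)
reduced forms (5, 0, 9) vs (-5, 0, -9) ⇒ inequivalent

no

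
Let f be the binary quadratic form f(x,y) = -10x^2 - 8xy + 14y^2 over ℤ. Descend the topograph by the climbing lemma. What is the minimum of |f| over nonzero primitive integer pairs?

descent: ρ → (14,8,-10)  [lands on river]
river: ρ → (-10,12,12)
river: ρ → (12,12,-10)
river: ρ → (-10,8,14)
river: ρ → (14,20,-4)
river: ρ → (-4,20,14)
closes: descent 1, river 6
min |a| on river = 4

4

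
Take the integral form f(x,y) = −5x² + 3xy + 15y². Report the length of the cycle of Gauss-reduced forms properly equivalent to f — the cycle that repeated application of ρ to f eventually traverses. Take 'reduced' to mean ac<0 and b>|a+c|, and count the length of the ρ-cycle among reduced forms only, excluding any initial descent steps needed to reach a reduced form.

D = 309, ⌊√D⌋ = 17
descent: ρ → (15,-3,-5)
descent: ρ → (-5,13,7)  [lands on river]
river: ρ → (7,15,-3)
river: ρ → (-3,15,7)
river: ρ → (7,13,-5)
river: ρ → (-5,17,1)
river: ρ → (1,17,-5)
ρ-cycle length = 6 (tail of 2 descent steps not counted)

6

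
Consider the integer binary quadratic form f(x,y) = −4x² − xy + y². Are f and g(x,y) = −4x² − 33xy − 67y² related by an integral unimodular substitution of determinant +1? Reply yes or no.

D₁ = 17, D₂ = 17
river cycle of f (length 6): (1, 3, -2), (-2, 1, 2), (2, 3, -1), (-1, 3, 2), (2, 1, -2), (-2, 3, 1)
river cycle of g (length 6): (1, 3, -2), (-2, 1, 2), (2, 3, -1), (-1, 3, 2), (2, 1, -2), (-2, 3, 1)
cycles coincide ⇒ equivalent

yes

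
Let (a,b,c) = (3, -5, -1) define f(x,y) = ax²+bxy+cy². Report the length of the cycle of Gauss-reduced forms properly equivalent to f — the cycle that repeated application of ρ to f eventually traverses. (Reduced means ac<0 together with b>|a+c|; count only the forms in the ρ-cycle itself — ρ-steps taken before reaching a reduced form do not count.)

D = 37, ⌊√D⌋ = 6
descent: ρ → (-1,5,3)  [lands on river]
river: ρ → (3,1,-3)
river: ρ → (-3,5,1)
river: ρ → (1,5,-3)
river: ρ → (-3,1,3)
river: ρ → (3,5,-1)
ρ-cycle length = 6 (tail of 1 descent step not counted)

6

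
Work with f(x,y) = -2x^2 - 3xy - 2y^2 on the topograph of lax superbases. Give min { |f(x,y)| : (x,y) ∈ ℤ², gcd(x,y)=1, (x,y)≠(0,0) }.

translate: b→-1 (≡3 mod 4), so (2,3,2)→(2,-1,1)
flip: (2,-1,1)→(1,1,2)
reduced (well bottom): (1,1,2) with a≤c, −a<b≤a
well minimum |f| = |-1| = 1 (negative-definite)

1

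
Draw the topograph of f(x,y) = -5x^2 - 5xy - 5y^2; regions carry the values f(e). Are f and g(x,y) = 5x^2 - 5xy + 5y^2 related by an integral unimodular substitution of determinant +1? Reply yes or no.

D₁ = -75, D₂ = -75
f is negative-definite; reduce −f:
−f: reduced (well bottom): (5,5,5) with a≤c, −a<b≤a
flip sign back: reduced form of f is (-5,-5,-5)
g: translate: b→5 (≡-5 mod 10), so (5,-5,5)→(5,5,5)
g: reduced (well bottom): (5,5,5) with a≤c, −a<b≤a
reduced forms (-5, -5, -5) vs (5, 5, 5) ⇒ inequivalent

no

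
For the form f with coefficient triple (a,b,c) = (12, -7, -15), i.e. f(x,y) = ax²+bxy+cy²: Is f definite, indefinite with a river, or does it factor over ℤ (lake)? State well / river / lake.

D = b²−4ac = (-7)² − 4·12·(-15) = 769
D > 0 non-square ⇒ indefinite ⇒ periodic river

river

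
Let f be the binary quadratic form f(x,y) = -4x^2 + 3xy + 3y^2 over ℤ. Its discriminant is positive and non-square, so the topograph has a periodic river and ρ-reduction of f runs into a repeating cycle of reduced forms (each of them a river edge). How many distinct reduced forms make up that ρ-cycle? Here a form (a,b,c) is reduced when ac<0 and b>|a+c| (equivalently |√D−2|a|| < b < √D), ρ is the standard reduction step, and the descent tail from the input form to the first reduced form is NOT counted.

D = 57, ⌊√D⌋ = 7
river: ρ → (3,3,-4)
river: ρ → (-4,5,2)
river: ρ → (2,7,-1)
river: ρ → (-1,7,2)
river: ρ → (2,5,-4)
river: ρ → (-4,3,3)
ρ-cycle length = 6 (tail of 0 descent steps not counted)

6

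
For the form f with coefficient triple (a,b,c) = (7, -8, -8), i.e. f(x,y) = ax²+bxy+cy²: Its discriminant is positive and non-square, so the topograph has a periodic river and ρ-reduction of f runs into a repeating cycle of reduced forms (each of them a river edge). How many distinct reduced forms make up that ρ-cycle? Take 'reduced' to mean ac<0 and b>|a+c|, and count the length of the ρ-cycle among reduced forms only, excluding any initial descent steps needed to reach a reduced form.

D = 288, ⌊√D⌋ = 16
descent: ρ → (-8,8,7)  [lands on river]
river: ρ → (7,6,-9)
river: ρ → (-9,12,4)
river: ρ → (4,12,-9)
river: ρ → (-9,6,7)
river: ρ → (7,8,-8)
ρ-cycle length = 6 (tail of 1 descent step not counted)

6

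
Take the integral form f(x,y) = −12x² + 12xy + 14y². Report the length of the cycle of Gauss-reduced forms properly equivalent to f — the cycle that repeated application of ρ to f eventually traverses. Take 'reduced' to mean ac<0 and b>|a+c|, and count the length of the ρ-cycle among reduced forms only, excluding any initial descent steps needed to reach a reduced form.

D = 816, ⌊√D⌋ = 28
river: ρ → (14,16,-10)
river: ρ → (-10,24,6)
river: ρ → (6,24,-10)
river: ρ → (-10,16,14)
river: ρ → (14,12,-12)
river: ρ → (-12,12,14)
ρ-cycle length = 6 (tail of 0 descent steps not counted)

6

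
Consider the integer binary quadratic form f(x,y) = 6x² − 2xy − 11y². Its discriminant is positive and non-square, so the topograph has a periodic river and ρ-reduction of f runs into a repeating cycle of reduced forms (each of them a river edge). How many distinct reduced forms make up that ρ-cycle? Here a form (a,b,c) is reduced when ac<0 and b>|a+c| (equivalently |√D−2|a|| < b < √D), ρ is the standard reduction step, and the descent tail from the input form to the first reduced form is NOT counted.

D = 268, ⌊√D⌋ = 16
descent: ρ → (-11,2,6)
descent: ρ → (6,10,-7)  [lands on river]
river: ρ → (-7,4,9)
river: ρ → (9,14,-2)
river: ρ → (-2,14,9)
river: ρ → (9,4,-7)
river: ρ → (-7,10,6)
river: ρ → (6,14,-3)
river: ρ → (-3,16,1)
river: ρ → (1,16,-3)
river: ρ → (-3,14,6)
ρ-cycle length = 10 (tail of 2 descent steps not counted)

10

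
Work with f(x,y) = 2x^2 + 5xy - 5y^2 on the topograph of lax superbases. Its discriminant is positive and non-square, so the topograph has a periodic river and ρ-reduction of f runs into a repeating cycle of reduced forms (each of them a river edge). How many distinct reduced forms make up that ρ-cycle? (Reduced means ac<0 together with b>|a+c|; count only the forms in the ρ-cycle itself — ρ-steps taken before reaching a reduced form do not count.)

D = 65, ⌊√D⌋ = 8
river: ρ → (-5,5,2)
river: ρ → (2,7,-2)
river: ρ → (-2,5,5)
river: ρ → (5,5,-2)
river: ρ → (-2,7,2)
river: ρ → (2,5,-5)
ρ-cycle length = 6 (tail of 0 descent steps not counted)

6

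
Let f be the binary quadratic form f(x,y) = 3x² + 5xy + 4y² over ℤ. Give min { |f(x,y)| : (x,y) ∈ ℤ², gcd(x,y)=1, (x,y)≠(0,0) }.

translate: b→-1 (≡5 mod 6), so (3,5,4)→(3,-1,2)
flip: (3,-1,2)→(2,1,3)
reduced (well bottom): (2,1,3) with a≤c, −a<b≤a
well minimum = a = 2

2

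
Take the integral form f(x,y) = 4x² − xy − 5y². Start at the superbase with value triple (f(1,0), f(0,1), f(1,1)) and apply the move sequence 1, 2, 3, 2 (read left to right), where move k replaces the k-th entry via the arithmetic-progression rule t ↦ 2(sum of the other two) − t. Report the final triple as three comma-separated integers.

start (4,-5,-2) = (f(1,0),f(0,1),f(1,1))
replace slot 1: 2·((-5)+(-2)) − 4 = -18 → (-18,-5,-2)
replace slot 2: 2·((-18)+(-2)) − (-5) = -35 → (-18,-35,-2)
replace slot 3: 2·((-18)+(-35)) − (-2) = -104 → (-18,-35,-104)
replace slot 2: 2·((-18)+(-104)) − (-35) = -209 → (-18,-209,-104)

-18,-209,-104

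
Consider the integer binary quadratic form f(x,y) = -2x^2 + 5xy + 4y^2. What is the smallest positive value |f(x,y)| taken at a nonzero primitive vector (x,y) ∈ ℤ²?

river: ρ → (4,3,-3)
river: ρ → (-3,3,4)
river: ρ → (4,5,-2)
river: ρ → (-2,7,1)
river: ρ → (1,7,-2)
river: ρ → (-2,5,4)
closes: descent 0, river 6
min |a| on river = 1

1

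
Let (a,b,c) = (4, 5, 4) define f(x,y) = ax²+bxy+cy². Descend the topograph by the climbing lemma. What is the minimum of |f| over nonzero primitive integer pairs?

translate: b→-3 (≡5 mod 8), so (4,5,4)→(4,-3,3)
flip: (4,-3,3)→(3,3,4)
reduced (well bottom): (3,3,4) with a≤c, −a<b≤a
well minimum = a = 3

3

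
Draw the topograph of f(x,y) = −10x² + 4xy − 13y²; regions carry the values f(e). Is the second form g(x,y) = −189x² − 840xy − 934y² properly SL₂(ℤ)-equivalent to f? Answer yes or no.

D₁ = -504, D₂ = -504
f is negative-definite; reduce −f:
−f: reduced (well bottom): (10,-4,13) with a≤c, −a<b≤a
flip sign back: reduced form of f is (-10,4,-13)
g is negative-definite; reduce −g:
−g: translate: b→84 (≡840 mod 378), so (189,840,934)→(189,84,10)
−g: flip: (189,84,10)→(10,-84,189)
−g: translate: b→-4 (≡-84 mod 20), so (10,-84,189)→(10,-4,13)
−g: reduced (well bottom): (10,-4,13) with a≤c, −a<b≤a
flip sign back: reduced form of g is (-10,4,-13)
reduced forms (-10, 4, -13) vs (-10, 4, -13) ⇒ equivalent

yes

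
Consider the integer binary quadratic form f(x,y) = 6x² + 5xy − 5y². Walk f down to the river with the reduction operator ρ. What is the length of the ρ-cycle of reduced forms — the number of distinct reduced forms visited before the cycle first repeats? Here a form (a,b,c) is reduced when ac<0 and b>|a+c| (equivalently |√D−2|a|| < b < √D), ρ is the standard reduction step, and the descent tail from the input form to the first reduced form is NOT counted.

D = 145, ⌊√D⌋ = 12
river: ρ → (-5,5,6)
river: ρ → (6,7,-4)
river: ρ → (-4,9,4)
river: ρ → (4,7,-6)
river: ρ → (-6,5,5)
river: ρ → (5,5,-6)
river: ρ → (-6,7,4)
river: ρ → (4,9,-4)
river: ρ → (-4,7,6)
river: ρ → (6,5,-5)
ρ-cycle length = 10 (tail of 0 descent steps not counted)

10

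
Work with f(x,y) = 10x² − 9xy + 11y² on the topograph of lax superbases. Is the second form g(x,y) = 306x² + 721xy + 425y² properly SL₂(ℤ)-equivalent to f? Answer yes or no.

D₁ = -359, D₂ = -359
f: reduced (well bottom): (10,-9,11) with a≤c, −a<b≤a
g: translate: b→109 (≡721 mod 612), so (306,721,425)→(306,109,10)
g: flip: (306,109,10)→(10,-109,306)
g: translate: b→-9 (≡-109 mod 20), so (10,-109,306)→(10,-9,11)
g: reduced (well bottom): (10,-9,11) with a≤c, −a<b≤a
reduced forms (10, -9, 11) vs (10, -9, 11) ⇒ equivalent

yes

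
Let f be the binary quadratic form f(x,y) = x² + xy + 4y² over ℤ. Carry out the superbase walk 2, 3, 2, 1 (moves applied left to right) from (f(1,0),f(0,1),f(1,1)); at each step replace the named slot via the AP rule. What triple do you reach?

start (1,4,6) = (f(1,0),f(0,1),f(1,1))
replace slot 2: 2·(1+6) − 4 = 10 → (1,10,6)
replace slot 3: 2·(1+10) − 6 = 16 → (1,10,16)
replace slot 2: 2·(1+16) − 10 = 24 → (1,24,16)
replace slot 1: 2·(24+16) − 1 = 79 → (79,24,16)

79,24,16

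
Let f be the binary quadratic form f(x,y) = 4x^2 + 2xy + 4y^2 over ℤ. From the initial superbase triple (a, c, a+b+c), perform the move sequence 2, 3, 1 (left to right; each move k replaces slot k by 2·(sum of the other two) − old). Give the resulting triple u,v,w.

start (4,4,10) = (f(1,0),f(0,1),f(1,1))
replace slot 2: 2·(4+10) − 4 = 24 → (4,24,10)
replace slot 3: 2·(4+24) − 10 = 46 → (4,24,46)
replace slot 1: 2·(24+46) − 4 = 136 → (136,24,46)

136,24,46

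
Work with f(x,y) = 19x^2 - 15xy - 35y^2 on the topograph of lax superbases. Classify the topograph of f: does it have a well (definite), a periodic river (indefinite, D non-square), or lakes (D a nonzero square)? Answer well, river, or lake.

D = b²−4ac = (-15)² − 4·19·(-35) = 2885
D > 0 non-square ⇒ indefinite ⇒ periodic river

river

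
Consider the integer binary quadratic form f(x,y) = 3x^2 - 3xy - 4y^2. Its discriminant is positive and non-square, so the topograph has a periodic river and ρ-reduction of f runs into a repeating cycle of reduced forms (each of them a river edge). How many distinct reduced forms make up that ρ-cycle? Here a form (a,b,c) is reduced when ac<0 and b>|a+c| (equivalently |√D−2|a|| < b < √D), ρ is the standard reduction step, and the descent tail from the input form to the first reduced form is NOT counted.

D = 57, ⌊√D⌋ = 7
descent: ρ → (-4,3,3)  [lands on river]
river: ρ → (3,3,-4)
river: ρ → (-4,5,2)
river: ρ → (2,7,-1)
river: ρ → (-1,7,2)
river: ρ → (2,5,-4)
ρ-cycle length = 6 (tail of 1 descent step not counted)

6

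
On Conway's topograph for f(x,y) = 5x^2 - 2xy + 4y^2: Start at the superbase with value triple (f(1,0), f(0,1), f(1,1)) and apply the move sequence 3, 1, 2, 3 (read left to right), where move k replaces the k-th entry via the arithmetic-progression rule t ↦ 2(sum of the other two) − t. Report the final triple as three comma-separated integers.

start (5,4,7) = (f(1,0),f(0,1),f(1,1))
replace slot 3: 2·(5+4) − 7 = 11 → (5,4,11)
replace slot 1: 2·(4+11) − 5 = 25 → (25,4,11)
replace slot 2: 2·(25+11) − 4 = 68 → (25,68,11)
replace slot 3: 2·(25+68) − 11 = 175 → (25,68,175)

25,68,175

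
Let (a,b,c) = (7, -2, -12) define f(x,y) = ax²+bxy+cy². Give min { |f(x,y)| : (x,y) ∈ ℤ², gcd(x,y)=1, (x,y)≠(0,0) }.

descent: ρ → (-12,2,7)
descent: ρ → (7,12,-7)  [lands on river]
river: ρ → (-7,16,3)
river: ρ → (3,14,-12)
river: ρ → (-12,10,5)
river: ρ → (5,10,-12)
river: ρ → (-12,14,3)
river: ρ → (3,16,-7)
river: ρ → (-7,12,7)
river: ρ → (7,16,-3)
river: ρ → (-3,14,12)
river: ρ → (12,10,-5)
river: ρ → (-5,10,12)
river: ρ → (12,14,-3)
river: ρ → (-3,16,7)
closes: descent 2, river 14
min |a| on river = 3

3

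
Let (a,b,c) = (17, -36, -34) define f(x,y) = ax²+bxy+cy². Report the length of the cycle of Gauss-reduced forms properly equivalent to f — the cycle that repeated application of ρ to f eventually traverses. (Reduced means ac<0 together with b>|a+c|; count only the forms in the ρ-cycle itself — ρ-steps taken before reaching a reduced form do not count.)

D = 3608, ⌊√D⌋ = 60
descent: ρ → (-34,36,17)  [lands on river]
river: ρ → (17,32,-38)
river: ρ → (-38,44,11)
river: ρ → (11,44,-38)
river: ρ → (-38,32,17)
river: ρ → (17,36,-34)
river: ρ → (-34,32,19)
river: ρ → (19,44,-22)
river: ρ → (-22,44,19)
river: ρ → (19,32,-34)
ρ-cycle length = 10 (tail of 1 descent step not counted)

10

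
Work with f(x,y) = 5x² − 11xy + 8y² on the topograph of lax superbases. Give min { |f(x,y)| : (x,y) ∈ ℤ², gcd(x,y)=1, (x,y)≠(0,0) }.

translate: b→-1 (≡-11 mod 10), so (5,-11,8)→(5,-1,2)
flip: (5,-1,2)→(2,1,5)
reduced (well bottom): (2,1,5) with a≤c, −a<b≤a
well minimum = a = 2

2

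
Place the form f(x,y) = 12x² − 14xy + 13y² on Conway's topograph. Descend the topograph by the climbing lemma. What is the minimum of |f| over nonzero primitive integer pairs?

translate: b→10 (≡-14 mod 24), so (12,-14,13)→(12,10,11)
flip: (12,10,11)→(11,-10,12)
reduced (well bottom): (11,-10,12) with a≤c, −a<b≤a
well minimum = a = 11

11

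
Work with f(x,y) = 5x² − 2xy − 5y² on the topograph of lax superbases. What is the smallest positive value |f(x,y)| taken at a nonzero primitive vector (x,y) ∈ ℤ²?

descent: ρ → (-5,2,5)  [lands on river]
river: ρ → (5,8,-2)
river: ρ → (-2,8,5)
river: ρ → (5,2,-5)
river: ρ → (-5,8,2)
river: ρ → (2,8,-5)
closes: descent 1, river 6
min |a| on river = 2

2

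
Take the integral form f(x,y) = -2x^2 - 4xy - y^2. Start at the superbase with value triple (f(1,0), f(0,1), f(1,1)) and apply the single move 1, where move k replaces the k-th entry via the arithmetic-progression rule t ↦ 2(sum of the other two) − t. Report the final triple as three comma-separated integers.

start (-2,-1,-7) = (f(1,0),f(0,1),f(1,1))
replace slot 1: 2·((-1)+(-7)) − (-2) = -14 → (-14,-1,-7)

-14,-1,-7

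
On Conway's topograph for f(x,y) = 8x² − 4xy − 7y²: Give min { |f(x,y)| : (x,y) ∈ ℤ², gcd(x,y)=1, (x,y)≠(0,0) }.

descent: ρ → (-7,4,8)  [lands on river]
river: ρ → (8,12,-3)
river: ρ → (-3,12,8)
river: ρ → (8,4,-7)
river: ρ → (-7,10,5)
river: ρ → (5,10,-7)
closes: descent 1, river 6
min |a| on river = 3

3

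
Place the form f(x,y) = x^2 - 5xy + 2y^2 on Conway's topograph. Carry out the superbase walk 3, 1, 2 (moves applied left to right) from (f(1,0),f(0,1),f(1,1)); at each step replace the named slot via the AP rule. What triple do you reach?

start (1,2,-2) = (f(1,0),f(0,1),f(1,1))
replace slot 3: 2·(1+2) − (-2) = 8 → (1,2,8)
replace slot 1: 2·(2+8) − 1 = 19 → (19,2,8)
replace slot 2: 2·(19+8) − 2 = 52 → (19,52,8)

19,52,8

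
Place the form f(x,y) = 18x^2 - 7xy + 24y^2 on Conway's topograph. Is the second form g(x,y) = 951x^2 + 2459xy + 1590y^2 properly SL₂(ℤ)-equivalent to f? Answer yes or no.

D₁ = -1679, D₂ = -1679
f: reduced (well bottom): (18,-7,24) with a≤c, −a<b≤a
g: translate: b→557 (≡2459 mod 1902), so (951,2459,1590)→(951,557,82)
g: flip: (951,557,82)→(82,-557,951)
g: translate: b→-65 (≡-557 mod 164), so (82,-557,951)→(82,-65,18)
g: flip: (82,-65,18)→(18,65,82)
g: translate: b→-7 (≡65 mod 36), so (18,65,82)→(18,-7,24)
g: reduced (well bottom): (18,-7,24) with a≤c, −a<b≤a
reduced forms (18, -7, 24) vs (18, -7, 24) ⇒ equivalent

yes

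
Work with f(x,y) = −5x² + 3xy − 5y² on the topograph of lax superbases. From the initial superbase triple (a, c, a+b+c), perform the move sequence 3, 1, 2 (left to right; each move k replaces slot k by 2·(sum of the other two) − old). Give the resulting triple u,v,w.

start (-5,-5,-7) = (f(1,0),f(0,1),f(1,1))
replace slot 3: 2·((-5)+(-5)) − (-7) = -13 → (-5,-5,-13)
replace slot 1: 2·((-5)+(-13)) − (-5) = -31 → (-31,-5,-13)
replace slot 2: 2·((-31)+(-13)) − (-5) = -83 → (-31,-83,-13)

-31,-83,-13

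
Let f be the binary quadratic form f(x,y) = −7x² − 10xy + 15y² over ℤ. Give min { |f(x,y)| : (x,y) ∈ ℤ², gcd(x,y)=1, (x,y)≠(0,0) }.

descent: ρ → (15,10,-7)  [lands on river]
river: ρ → (-7,18,7)
river: ρ → (7,10,-15)
river: ρ → (-15,20,2)
river: ρ → (2,20,-15)
river: ρ → (-15,10,7)
river: ρ → (7,18,-7)
river: ρ → (-7,10,15)
river: ρ → (15,20,-2)
river: ρ → (-2,20,15)
closes: descent 1, river 10
min |a| on river = 2

2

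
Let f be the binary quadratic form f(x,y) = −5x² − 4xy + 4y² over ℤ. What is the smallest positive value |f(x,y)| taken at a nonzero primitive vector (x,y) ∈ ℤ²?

descent: ρ → (4,4,-5)  [lands on river]
river: ρ → (-5,6,3)
river: ρ → (3,6,-5)
river: ρ → (-5,4,4)
closes: descent 1, river 4
min |a| on river = 3

3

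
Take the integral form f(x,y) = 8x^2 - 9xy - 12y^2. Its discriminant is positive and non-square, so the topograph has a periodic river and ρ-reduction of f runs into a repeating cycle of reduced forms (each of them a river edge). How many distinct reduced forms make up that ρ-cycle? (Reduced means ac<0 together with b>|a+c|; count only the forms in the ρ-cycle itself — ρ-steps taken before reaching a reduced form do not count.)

D = 465, ⌊√D⌋ = 21
descent: ρ → (-12,9,8)  [lands on river]
river: ρ → (8,7,-13)
river: ρ → (-13,19,2)
river: ρ → (2,21,-3)
river: ρ → (-3,21,2)
river: ρ → (2,19,-13)
river: ρ → (-13,7,8)
river: ρ → (8,9,-12)
river: ρ → (-12,15,5)
river: ρ → (5,15,-12)
ρ-cycle length = 10 (tail of 1 descent step not counted)

10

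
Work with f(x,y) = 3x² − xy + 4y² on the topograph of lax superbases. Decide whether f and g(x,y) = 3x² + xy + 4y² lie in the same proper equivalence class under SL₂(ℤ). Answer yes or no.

D₁ = -47, D₂ = -47
f: reduced (well bottom): (3,-1,4) with a≤c, −a<b≤a
g: reduced (well bottom): (3,1,4) with a≤c, −a<b≤a
reduced forms (3, -1, 4) vs (3, 1, 4) ⇒ inequivalent

no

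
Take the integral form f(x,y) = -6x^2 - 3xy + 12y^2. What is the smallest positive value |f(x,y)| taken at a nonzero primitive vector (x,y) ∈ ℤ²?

descent: ρ → (12,3,-6)
descent: ρ → (-6,9,9)  [lands on river]
river: ρ → (9,9,-6)
river: ρ → (-6,15,3)
river: ρ → (3,15,-6)
closes: descent 2, river 4
min |a| on river = 3

3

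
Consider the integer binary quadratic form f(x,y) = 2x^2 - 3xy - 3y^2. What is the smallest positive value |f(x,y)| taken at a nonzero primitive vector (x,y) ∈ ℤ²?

descent: ρ → (-3,3,2)  [lands on river]
river: ρ → (2,5,-1)
river: ρ → (-1,5,2)
river: ρ → (2,3,-3)
closes: descent 1, river 4
min |a| on river = 1

1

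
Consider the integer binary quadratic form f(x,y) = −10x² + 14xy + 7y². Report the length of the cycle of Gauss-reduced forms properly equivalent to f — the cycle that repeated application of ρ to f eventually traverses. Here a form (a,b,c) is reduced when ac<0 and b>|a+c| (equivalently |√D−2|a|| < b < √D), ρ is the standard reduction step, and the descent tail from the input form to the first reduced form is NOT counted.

D = 476, ⌊√D⌋ = 21
river: ρ → (7,14,-10)
river: ρ → (-10,6,11)
river: ρ → (11,16,-5)
river: ρ → (-5,14,14)
river: ρ → (14,14,-5)
river: ρ → (-5,16,11)
river: ρ → (11,6,-10)
river: ρ → (-10,14,7)
ρ-cycle length = 8 (tail of 0 descent steps not counted)

8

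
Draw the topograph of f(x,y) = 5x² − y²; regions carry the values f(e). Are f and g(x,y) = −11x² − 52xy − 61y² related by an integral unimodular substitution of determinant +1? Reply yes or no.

D₁ = 20, D₂ = 20
river cycle of f (length 2): (-1, 4, 1), (1, 4, -1)
river cycle of g (length 2): (-1, 4, 1), (1, 4, -1)
cycles coincide ⇒ equivalent

yes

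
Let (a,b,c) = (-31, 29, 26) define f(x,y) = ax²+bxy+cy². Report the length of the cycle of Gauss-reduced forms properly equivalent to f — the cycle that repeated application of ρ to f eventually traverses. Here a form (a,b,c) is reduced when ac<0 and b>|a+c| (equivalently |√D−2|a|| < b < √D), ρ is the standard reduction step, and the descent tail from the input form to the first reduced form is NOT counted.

D = 4065, ⌊√D⌋ = 63
river: ρ → (26,23,-34)
river: ρ → (-34,45,15)
river: ρ → (15,45,-34)
river: ρ → (-34,23,26)
river: ρ → (26,29,-31)
river: ρ → (-31,33,24)
river: ρ → (24,63,-1)
river: ρ → (-1,63,24)
river: ρ → (24,33,-31)
river: ρ → (-31,29,26)
ρ-cycle length = 10 (tail of 0 descent steps not counted)

10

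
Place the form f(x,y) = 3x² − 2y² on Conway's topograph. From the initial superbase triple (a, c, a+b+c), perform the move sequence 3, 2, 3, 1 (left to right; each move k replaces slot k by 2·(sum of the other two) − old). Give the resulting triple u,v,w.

start (3,-2,1) = (f(1,0),f(0,1),f(1,1))
replace slot 3: 2·(3+(-2)) − 1 = 1 → (3,-2,1)
replace slot 2: 2·(3+1) − (-2) = 10 → (3,10,1)
replace slot 3: 2·(3+10) − 1 = 25 → (3,10,25)
replace slot 1: 2·(10+25) − 3 = 67 → (67,10,25)

67,10,25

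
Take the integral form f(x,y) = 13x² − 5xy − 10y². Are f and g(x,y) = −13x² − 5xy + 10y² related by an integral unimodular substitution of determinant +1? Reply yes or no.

D₁ = 545, D₂ = 545
river cycle of f (length 8): (-10, 5, 13), (13, 21, -2), (-2, 23, 2), (2, 21, -13), (-13, 5, 10), (10, 15, -8), (-8, 17, 8), (8, 15, -10)
river cycle of g (length 8): (10, 5, -13), (-13, 21, 2), (2, 23, -2), (-2, 21, 13), (13, 5, -10), (-10, 15, 8), (8, 17, -8), (-8, 15, 10)
cycles differ ⇒ inequivalent

no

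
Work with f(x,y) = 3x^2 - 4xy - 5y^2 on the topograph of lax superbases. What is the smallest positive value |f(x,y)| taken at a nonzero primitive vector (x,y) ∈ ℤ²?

descent: ρ → (-5,4,3)  [lands on river]
river: ρ → (3,8,-1)
river: ρ → (-1,8,3)
river: ρ → (3,4,-5)
river: ρ → (-5,6,2)
river: ρ → (2,6,-5)
closes: descent 1, river 6
min |a| on river = 1

1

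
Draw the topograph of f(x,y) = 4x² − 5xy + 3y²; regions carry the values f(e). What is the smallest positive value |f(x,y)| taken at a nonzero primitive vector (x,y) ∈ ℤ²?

translate: b→3 (≡-5 mod 8), so (4,-5,3)→(4,3,2)
flip: (4,3,2)→(2,-3,4)
translate: b→1 (≡-3 mod 4), so (2,-3,4)→(2,1,3)
reduced (well bottom): (2,1,3) with a≤c, −a<b≤a
well minimum = a = 2

2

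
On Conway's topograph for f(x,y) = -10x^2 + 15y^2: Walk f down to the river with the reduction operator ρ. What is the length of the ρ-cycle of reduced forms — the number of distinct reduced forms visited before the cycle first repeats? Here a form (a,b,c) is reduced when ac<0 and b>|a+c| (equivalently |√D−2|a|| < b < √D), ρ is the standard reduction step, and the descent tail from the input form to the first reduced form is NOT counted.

D = 600, ⌊√D⌋ = 24
descent: ρ → (15,0,-10)
descent: ρ → (-10,20,5)  [lands on river]
river: ρ → (5,20,-10)
ρ-cycle length = 2 (tail of 2 descent steps not counted)

2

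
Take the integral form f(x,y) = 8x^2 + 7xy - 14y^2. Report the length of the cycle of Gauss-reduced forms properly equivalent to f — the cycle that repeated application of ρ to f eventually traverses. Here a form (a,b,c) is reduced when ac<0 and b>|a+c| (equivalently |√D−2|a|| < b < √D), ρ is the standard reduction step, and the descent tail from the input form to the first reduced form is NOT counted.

D = 497, ⌊√D⌋ = 22
river: ρ → (-14,21,1)
river: ρ → (1,21,-14)
river: ρ → (-14,7,8)
river: ρ → (8,9,-13)
river: ρ → (-13,17,4)
river: ρ → (4,15,-17)
river: ρ → (-17,19,2)
river: ρ → (2,21,-7)
river: ρ → (-7,21,2)
river: ρ → (2,19,-17)
river: ρ → (-17,15,4)
river: ρ → (4,17,-13)
river: ρ → (-13,9,8)
river: ρ → (8,7,-14)
ρ-cycle length = 14 (tail of 0 descent steps not counted)

14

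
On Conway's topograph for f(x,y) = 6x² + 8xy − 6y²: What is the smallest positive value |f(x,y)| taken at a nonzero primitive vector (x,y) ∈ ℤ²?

river: ρ → (-6,4,8)
river: ρ → (8,12,-2)
river: ρ → (-2,12,8)
river: ρ → (8,4,-6)
river: ρ → (-6,8,6)
river: ρ → (6,4,-8)
river: ρ → (-8,12,2)
river: ρ → (2,12,-8)
river: ρ → (-8,4,6)
river: ρ → (6,8,-6)
closes: descent 0, river 10
min |a| on river = 2

2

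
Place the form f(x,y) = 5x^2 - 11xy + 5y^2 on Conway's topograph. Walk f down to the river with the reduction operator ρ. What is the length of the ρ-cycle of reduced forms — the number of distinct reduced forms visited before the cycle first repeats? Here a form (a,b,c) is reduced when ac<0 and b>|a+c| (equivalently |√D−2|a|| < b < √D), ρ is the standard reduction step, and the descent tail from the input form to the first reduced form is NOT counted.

D = 21, ⌊√D⌋ = 4
descent: ρ → (5,1,-1)
descent: ρ → (-1,3,3)  [lands on river]
river: ρ → (3,3,-1)
ρ-cycle length = 2 (tail of 2 descent steps not counted)

2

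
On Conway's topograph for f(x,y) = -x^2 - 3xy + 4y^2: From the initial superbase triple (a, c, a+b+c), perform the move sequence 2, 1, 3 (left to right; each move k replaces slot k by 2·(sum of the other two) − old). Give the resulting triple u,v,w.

start (-1,4,0) = (f(1,0),f(0,1),f(1,1))
replace slot 2: 2·((-1)+0) − 4 = -6 → (-1,-6,0)
replace slot 1: 2·((-6)+0) − (-1) = -11 → (-11,-6,0)
replace slot 3: 2·((-11)+(-6)) − 0 = -34 → (-11,-6,-34)

-11,-6,-34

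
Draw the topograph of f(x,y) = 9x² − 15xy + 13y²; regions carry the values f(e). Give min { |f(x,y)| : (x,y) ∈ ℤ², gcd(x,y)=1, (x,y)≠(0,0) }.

translate: b→3 (≡-15 mod 18), so (9,-15,13)→(9,3,7)
flip: (9,3,7)→(7,-3,9)
reduced (well bottom): (7,-3,9) with a≤c, −a<b≤a
well minimum = a = 7

7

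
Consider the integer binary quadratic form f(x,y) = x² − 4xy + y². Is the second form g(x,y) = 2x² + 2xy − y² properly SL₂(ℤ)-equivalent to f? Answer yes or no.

D₁ = 12, D₂ = 12
river cycle of f (length 2): (1, 2, -2), (-2, 2, 1)
river cycle of g (length 2): (-1, 2, 2), (2, 2, -1)
cycles differ ⇒ inequivalent

no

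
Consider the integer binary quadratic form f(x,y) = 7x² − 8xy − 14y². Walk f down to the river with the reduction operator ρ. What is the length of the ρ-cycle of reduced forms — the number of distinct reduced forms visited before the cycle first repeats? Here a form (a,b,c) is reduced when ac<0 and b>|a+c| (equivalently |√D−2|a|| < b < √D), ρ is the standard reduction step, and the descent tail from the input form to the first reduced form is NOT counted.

D = 456, ⌊√D⌋ = 21
descent: ρ → (-14,8,7)  [lands on river]
river: ρ → (7,20,-2)
river: ρ → (-2,20,7)
river: ρ → (7,8,-14)
river: ρ → (-14,20,1)
river: ρ → (1,20,-14)
ρ-cycle length = 6 (tail of 1 descent step not counted)

6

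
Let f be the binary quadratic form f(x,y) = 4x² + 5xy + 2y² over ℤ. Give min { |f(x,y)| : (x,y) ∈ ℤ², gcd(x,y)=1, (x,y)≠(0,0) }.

translate: b→-3 (≡5 mod 8), so (4,5,2)→(4,-3,1)
flip: (4,-3,1)→(1,3,4)
translate: b→1 (≡3 mod 2), so (1,3,4)→(1,1,2)
reduced (well bottom): (1,1,2) with a≤c, −a<b≤a
well minimum = a = 1

1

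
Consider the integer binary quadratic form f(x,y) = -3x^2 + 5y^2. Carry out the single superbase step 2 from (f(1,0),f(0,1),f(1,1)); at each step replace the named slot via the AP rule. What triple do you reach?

start (-3,5,2) = (f(1,0),f(0,1),f(1,1))
replace slot 2: 2·((-3)+2) − 5 = -7 → (-3,-7,2)

-3,-7,2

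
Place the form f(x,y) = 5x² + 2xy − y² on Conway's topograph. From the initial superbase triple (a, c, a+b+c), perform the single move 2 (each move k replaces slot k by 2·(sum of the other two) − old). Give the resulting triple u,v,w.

start (5,-1,6) = (f(1,0),f(0,1),f(1,1))
replace slot 2: 2·(5+6) − (-1) = 23 → (5,23,6)

5,23,6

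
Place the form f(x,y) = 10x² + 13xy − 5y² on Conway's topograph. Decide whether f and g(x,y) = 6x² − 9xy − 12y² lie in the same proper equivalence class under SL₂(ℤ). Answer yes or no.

D₁ = 369, D₂ = 369
river cycle of f (length 16): (-5, 17, 4), (4, 15, -9), (-9, 3, 10), (10, 17, -2), (-2, 19, 1), (1, 19, -2), (-2, 17, 10), (10, 3, -9), (-9, 15, 4), (4, 17, -5), … (6 more)
river cycle of g (length 10): (-12, 9, 6), (6, 15, -6), (-6, 9, 12), (12, 15, -3), (-3, 15, 12), (12, 9, -6), (-6, 15, 6), (6, 9, -12), (-12, 15, 3), (3, 15, -12)
cycles differ ⇒ inequivalent

no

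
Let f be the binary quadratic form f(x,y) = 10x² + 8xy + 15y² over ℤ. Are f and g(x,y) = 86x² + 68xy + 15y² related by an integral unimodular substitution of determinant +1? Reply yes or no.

D₁ = -536, D₂ = -536
f: reduced (well bottom): (10,8,15) with a≤c, −a<b≤a
g: flip: (86,68,15)→(15,-68,86)
g: translate: b→-8 (≡-68 mod 30), so (15,-68,86)→(15,-8,10)
g: flip: (15,-8,10)→(10,8,15)
g: reduced (well bottom): (10,8,15) with a≤c, −a<b≤a
reduced forms (10, 8, 15) vs (10, 8, 15) ⇒ equivalent

yes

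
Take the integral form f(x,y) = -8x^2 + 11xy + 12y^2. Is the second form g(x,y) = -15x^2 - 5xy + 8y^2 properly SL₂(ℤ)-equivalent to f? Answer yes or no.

D₁ = 505, D₂ = 505
river cycle of f (length 8): (12, 13, -7), (-7, 15, 10), (10, 5, -12), (-12, 19, 3), (3, 17, -18), (-18, 19, 2), (2, 21, -8), (-8, 11, 12)
river cycle of g (length 8): (8, 21, -2), (-2, 19, 18), (18, 17, -3), (-3, 19, 12), (12, 5, -10), (-10, 15, 7), (7, 13, -12), (-12, 11, 8)
cycles differ ⇒ inequivalent

no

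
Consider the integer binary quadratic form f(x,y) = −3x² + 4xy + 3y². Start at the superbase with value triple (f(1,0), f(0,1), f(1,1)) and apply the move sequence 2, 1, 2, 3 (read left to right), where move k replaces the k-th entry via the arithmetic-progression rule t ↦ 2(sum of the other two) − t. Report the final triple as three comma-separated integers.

start (-3,3,4) = (f(1,0),f(0,1),f(1,1))
replace slot 2: 2·((-3)+4) − 3 = -1 → (-3,-1,4)
replace slot 1: 2·((-1)+4) − (-3) = 9 → (9,-1,4)
replace slot 2: 2·(9+4) − (-1) = 27 → (9,27,4)
replace slot 3: 2·(9+27) − 4 = 68 → (9,27,68)

9,27,68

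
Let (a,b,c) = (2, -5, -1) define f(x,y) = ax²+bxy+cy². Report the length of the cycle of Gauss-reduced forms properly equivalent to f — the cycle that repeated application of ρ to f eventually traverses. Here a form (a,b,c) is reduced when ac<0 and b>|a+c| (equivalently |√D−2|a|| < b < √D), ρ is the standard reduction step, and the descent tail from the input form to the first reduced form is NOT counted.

D = 33, ⌊√D⌋ = 5
descent: ρ → (-1,5,2)  [lands on river]
river: ρ → (2,3,-3)
river: ρ → (-3,3,2)
river: ρ → (2,5,-1)
ρ-cycle length = 4 (tail of 1 descent step not counted)

4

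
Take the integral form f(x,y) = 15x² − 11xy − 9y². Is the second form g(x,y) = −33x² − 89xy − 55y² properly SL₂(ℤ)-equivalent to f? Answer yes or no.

D₁ = 661, D₂ = 661
river cycle of f (length 22): (-9, 11, 15), (15, 19, -5), (-5, 21, 11), (11, 23, -3), (-3, 25, 3), (3, 23, -11), (-11, 21, 5), (5, 19, -15), (-15, 11, 9), (9, 25, -1), … (12 more)
river cycle of g (length 22): (1, 25, -9), (-9, 11, 15), (15, 19, -5), (-5, 21, 11), (11, 23, -3), (-3, 25, 3), (3, 23, -11), (-11, 21, 5), (5, 19, -15), (-15, 11, 9), … (12 more)
cycles coincide ⇒ equivalent

yes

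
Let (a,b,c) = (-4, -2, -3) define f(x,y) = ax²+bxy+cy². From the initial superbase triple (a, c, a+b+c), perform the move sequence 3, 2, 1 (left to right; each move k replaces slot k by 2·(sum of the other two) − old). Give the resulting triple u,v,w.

start (-4,-3,-9) = (f(1,0),f(0,1),f(1,1))
replace slot 3: 2·((-4)+(-3)) − (-9) = -5 → (-4,-3,-5)
replace slot 2: 2·((-4)+(-5)) − (-3) = -15 → (-4,-15,-5)
replace slot 1: 2·((-15)+(-5)) − (-4) = -36 → (-36,-15,-5)

-36,-15,-5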